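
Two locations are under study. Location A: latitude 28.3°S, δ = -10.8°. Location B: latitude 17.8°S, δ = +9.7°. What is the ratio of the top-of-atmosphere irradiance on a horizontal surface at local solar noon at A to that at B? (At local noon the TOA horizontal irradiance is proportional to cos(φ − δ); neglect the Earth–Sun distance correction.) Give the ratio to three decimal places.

A: cos θ_z = cos(-28.3° − (-10.8°)) = 0.9537.
B: cos θ_z = cos(-17.8° − (9.7°)) = 0.8870.
Ratio A/B = 0.9537 / 0.8870 = 1.0752.

1.075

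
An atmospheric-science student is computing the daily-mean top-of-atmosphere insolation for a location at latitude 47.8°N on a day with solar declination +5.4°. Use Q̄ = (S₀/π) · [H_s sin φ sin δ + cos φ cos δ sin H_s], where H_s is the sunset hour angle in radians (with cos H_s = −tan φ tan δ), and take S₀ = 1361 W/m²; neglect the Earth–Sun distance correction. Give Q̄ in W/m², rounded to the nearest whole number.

cos H_s = −tan(47.8°) · tan(5.4°) = -0.1042, so H_s = arccos(-0.1042) = 95.98°. In radians, H_s = 1.6752.
H_s sin φ sin δ = 1.6752 × 0.7408 × 0.0941 = 0.1168.
cos φ cos δ sin H_s = 0.6717 × 0.9956 × 0.9946 = 0.6651.
Q̄ = (1361/π) × (0.1168 + 0.6651) = 433.22 × 0.7819 = 338.73 W/m².

339 W/m²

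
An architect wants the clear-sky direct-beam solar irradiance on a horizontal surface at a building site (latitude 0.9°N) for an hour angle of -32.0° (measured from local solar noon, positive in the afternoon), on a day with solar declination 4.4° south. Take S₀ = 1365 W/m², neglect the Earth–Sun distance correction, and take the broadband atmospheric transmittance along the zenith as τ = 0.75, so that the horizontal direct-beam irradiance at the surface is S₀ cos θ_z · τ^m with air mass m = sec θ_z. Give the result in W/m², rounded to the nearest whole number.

820 W/m²

cos θ_z = sin φ sin δ + cos φ cos δ cos H = (0.0157)(-0.0767) + (0.9999)(0.9971)(0.8480) = 0.8443.
Air mass m = 1/cos θ_z = 1/0.8443 = 1.184; τ^m = 0.75^1.184 = 0.7113.
Surface direct beam = 1365 × 0.8443 × 0.7113 = 819.75 W/m².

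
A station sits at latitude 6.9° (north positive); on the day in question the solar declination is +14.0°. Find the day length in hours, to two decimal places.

cos H_s = −tan(6.9°) · tan(14.0°) = -0.0302, so H_s = arccos(-0.0302) = 91.73°.
Day length = 2 H_s / 15° h⁻¹ = 183.46° / 15 = 12.231 h.

12.23 hours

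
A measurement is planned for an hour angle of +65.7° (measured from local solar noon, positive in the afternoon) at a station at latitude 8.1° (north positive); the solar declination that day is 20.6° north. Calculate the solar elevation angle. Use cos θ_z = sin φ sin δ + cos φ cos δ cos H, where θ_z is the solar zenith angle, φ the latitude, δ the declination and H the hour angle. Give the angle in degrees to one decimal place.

cos θ_z = sin φ sin δ + cos φ cos δ cos H = (0.1409)(0.3518) + (0.9900)(0.9361)(0.4115) = 0.4309.
θ_z = arccos(0.4309) = 64.48°, so the elevation is 90° − 64.48° = 25.52°.

25.5°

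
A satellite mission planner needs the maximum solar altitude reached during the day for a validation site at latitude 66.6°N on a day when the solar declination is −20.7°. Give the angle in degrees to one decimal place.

At local solar noon the hour angle is zero, so the elevation is 90° − |φ − δ| = 90° − |66.6° − (-20.7°)| = 90° − 87.3° = 2.7°.

2.7°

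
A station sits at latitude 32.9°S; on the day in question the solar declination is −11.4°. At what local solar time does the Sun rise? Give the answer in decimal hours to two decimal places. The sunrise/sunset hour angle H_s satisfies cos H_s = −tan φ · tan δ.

5.50 h

−tan φ tan δ = −(-0.6469)(-0.2016) = -0.1304; H_s = arccos(-0.1304) = 97.49°.
Sunrise is at 12 − H_s/15 = 12 − 6.499 = 5.501 h local solar time.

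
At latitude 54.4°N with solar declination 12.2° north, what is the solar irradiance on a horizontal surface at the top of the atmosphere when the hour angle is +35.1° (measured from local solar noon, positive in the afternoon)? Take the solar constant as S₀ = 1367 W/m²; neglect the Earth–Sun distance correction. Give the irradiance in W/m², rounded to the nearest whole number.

With φ = 54.4°, δ = 12.2°, H = 35.10°: sin φ sin δ = 0.1718, cos φ cos δ cos H = 0.4655, so cos θ_z = 0.6373.
Top-of-atmosphere irradiance = S₀ cos θ_z = 1367 × 0.6373 = 871.19 W/m².

871 W/m²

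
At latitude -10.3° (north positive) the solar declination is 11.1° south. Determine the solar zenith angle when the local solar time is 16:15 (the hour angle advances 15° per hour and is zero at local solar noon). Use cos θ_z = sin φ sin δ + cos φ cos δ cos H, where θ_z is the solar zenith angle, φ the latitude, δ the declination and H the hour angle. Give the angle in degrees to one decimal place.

62.5°

Hour angle H = 15° × (16.25 − 12) = 63.75°.
With φ = -10.3°, δ = -11.1°, H = 63.75°: sin φ sin δ = 0.0344, cos φ cos δ cos H = 0.4270, so cos θ_z = 0.4614.
θ_z = arccos(0.4614) = 62.52°.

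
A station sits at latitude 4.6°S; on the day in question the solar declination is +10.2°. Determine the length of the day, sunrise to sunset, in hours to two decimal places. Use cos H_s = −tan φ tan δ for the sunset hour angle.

11.89 hours

The sunset hour angle satisfies cos H_s = −tan φ tan δ = 0.0145, giving H_s = 89.17°.
Day length = 2 H_s / 15° h⁻¹ = 178.34° / 15 = 11.889 h.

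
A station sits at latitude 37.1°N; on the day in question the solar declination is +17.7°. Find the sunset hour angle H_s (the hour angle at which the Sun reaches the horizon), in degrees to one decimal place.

104.0°

The sunset hour angle satisfies cos H_s = −tan φ tan δ = -0.2414, giving H_s = 103.97°.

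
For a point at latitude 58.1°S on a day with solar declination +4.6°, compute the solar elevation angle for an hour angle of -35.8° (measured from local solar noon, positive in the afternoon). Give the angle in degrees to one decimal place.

21.0°

cos θ_z = sin(-58.1°) sin(4.6°) + cos(-58.1°) cos(4.6°) cos(-35.80°) = -0.0681 + 0.4272 = 0.3591.
θ_z = arccos(0.3591) = 68.96°, so the elevation is 90° − 68.96° = 21.04°.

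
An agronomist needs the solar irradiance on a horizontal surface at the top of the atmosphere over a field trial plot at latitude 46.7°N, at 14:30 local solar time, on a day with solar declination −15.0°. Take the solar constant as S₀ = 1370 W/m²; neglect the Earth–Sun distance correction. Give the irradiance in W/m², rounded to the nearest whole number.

Hour angle H = 15° × (14.5 − 12) = 37.50°.
With φ = 46.7°, δ = -15.0°, H = 37.50°: sin φ sin δ = -0.1884, cos φ cos δ cos H = 0.5256, so cos θ_z = 0.3372.
Top-of-atmosphere irradiance = S₀ cos θ_z = 1370 × 0.3372 = 461.96 W/m².

462 W/m²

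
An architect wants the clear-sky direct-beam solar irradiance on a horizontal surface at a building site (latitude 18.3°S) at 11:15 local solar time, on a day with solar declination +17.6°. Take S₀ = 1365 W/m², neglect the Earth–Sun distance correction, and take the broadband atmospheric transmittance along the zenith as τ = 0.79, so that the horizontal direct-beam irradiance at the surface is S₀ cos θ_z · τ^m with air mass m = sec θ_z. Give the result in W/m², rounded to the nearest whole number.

804 W/m²

Hour angle H = 15° × (11.25 − 12) = -11.25°.
With φ = -18.3°, δ = 17.6°, H = -11.25°: sin φ sin δ = -0.0949, cos φ cos δ cos H = 0.8876, so cos θ_z = 0.7927.
Air mass m = 1/cos θ_z = 1/0.7927 = 1.262; τ^m = 0.79^1.262 = 0.7427.
Surface direct beam = 1365 × 0.7927 × 0.7427 = 803.63 W/m².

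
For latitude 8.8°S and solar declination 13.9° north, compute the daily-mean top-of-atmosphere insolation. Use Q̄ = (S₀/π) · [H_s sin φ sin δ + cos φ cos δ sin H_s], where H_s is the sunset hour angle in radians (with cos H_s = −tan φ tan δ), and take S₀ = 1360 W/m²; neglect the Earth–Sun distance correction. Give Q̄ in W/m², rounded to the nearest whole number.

391 W/m²

cos H_s = −tan(-8.8°) · tan(13.9°) = 0.0383, so H_s = arccos(0.0383) = 87.81°. In radians, H_s = 1.5326.
H_s sin φ sin δ = 1.5326 × -0.1530 × 0.2402 = -0.0563.
cos φ cos δ sin H_s = 0.9882 × 0.9707 × 0.9993 = 0.9586.
Q̄ = (1360/π) × (-0.0563 + 0.9586) = 432.90 × 0.9023 = 390.61 W/m².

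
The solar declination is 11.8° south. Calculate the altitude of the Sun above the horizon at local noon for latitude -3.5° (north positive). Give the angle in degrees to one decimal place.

81.7°

At local solar noon the hour angle is zero, so the elevation is 90° − |φ − δ| = 90° − |-3.5° − (-11.8°)| = 90° − 8.3° = 81.7°.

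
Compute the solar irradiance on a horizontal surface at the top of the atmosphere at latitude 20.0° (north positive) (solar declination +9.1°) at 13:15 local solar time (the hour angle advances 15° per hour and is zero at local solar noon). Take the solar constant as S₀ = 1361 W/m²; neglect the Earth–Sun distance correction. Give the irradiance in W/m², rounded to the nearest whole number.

1269 W/m²

Hour angle H = 15° × (13.25 − 12) = 18.75°.
cos θ_z = sin φ sin δ + cos φ cos δ cos H = (0.3420)(0.1582) + (0.9397)(0.9874)(0.9469) = 0.9327.
Top-of-atmosphere irradiance = S₀ cos θ_z = 1361 × 0.9327 = 1269.40 W/m².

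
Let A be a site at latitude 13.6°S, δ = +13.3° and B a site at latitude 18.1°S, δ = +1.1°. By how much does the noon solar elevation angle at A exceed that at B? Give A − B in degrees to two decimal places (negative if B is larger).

-7.70°

A: 90° − |-13.6 − (13.3)| = 63.10°.
B: 90° − |-18.1 − (1.1)| = 70.80°.
A − B = 63.10 − 70.80 = -7.70°.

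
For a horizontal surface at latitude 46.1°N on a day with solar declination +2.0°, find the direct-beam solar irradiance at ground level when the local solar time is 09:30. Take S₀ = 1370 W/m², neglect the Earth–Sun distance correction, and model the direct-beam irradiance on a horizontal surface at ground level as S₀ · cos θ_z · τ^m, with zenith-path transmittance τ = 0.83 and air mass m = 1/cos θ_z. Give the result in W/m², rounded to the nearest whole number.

Hour angle H = 15° × (9.5 − 12) = -37.50°.
cos θ_z = sin(46.1°) sin(2.0°) + cos(46.1°) cos(2.0°) cos(-37.50°) = 0.0251 + 0.5498 = 0.5749.
Air mass m = 1/cos θ_z = 1/0.5749 = 1.739; τ^m = 0.83^1.739 = 0.7232.
Surface direct beam = 1370 × 0.5749 × 0.7232 = 569.60 W/m².

570 W/m²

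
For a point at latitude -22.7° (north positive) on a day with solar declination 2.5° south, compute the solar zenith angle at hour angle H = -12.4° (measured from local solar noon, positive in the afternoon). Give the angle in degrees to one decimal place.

cos θ_z = sin(-22.7°) sin(-2.5°) + cos(-22.7°) cos(-2.5°) cos(-12.40°) = 0.0168 + 0.9002 = 0.9170.
θ_z = arccos(0.9170) = 23.51°.

23.5°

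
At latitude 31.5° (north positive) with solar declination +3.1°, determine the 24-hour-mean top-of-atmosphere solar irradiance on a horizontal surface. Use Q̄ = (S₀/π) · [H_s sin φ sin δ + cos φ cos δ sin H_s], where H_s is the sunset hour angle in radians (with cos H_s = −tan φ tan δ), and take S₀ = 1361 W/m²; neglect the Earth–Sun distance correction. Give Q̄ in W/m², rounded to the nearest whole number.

388 W/m²

The sunset hour angle satisfies cos H_s = −tan φ tan δ = -0.0332, giving H_s = 91.90°. In radians, H_s = 1.6040.
H_s sin φ sin δ = 1.6040 × 0.5225 × 0.0541 = 0.0453.
cos φ cos δ sin H_s = 0.8526 × 0.9985 × 0.9994 = 0.8508.
Q̄ = (1361/π) × (0.0453 + 0.8508) = 433.22 × 0.8961 = 388.21 W/m².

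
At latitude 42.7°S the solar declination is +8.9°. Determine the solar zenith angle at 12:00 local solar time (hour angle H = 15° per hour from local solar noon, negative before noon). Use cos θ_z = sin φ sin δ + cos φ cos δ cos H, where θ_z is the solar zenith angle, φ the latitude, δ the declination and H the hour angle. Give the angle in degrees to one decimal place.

Hour angle H = 15° × (12 − 12) = 0.00°.
With φ = -42.7°, δ = 8.9°, H = 0.00°: sin φ sin δ = -0.1049, cos φ cos δ cos H = 0.7261, so cos θ_z = 0.6212.
θ_z = arccos(0.6212) = 51.60°.

51.6°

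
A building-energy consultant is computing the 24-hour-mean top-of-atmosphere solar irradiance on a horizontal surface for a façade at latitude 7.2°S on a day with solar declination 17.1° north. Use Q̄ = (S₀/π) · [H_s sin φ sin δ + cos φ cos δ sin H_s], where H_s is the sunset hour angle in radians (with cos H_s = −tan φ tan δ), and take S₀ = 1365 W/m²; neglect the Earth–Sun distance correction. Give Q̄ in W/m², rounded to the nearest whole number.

387 W/m²

−tan φ tan δ = −(-0.1263)(0.3076) = 0.0388; H_s = arccos(0.0388) = 87.78°. In radians, H_s = 1.5321.
H_s sin φ sin δ = 1.5321 × -0.1253 × 0.2940 = -0.0564.
cos φ cos δ sin H_s = 0.9921 × 0.9558 × 0.9993 = 0.9476.
Q̄ = (1365/π) × (-0.0564 + 0.9476) = 434.49 × 0.8912 = 387.22 W/m².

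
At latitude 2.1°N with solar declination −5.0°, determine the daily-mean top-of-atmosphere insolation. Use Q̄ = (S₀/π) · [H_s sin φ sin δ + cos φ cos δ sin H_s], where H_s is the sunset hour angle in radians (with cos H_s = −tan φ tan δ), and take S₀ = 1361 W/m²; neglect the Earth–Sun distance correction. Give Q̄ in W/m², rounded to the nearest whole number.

cos H_s = −tan(2.1°) · tan(-5.0°) = 0.0032, so H_s = arccos(0.0032) = 89.82°. In radians, H_s = 1.5677.
H_s sin φ sin δ = 1.5677 × 0.0366 × -0.0872 = -0.0050.
cos φ cos δ sin H_s = 0.9993 × 0.9962 × 1.0000 = 0.9955.
Q̄ = (1361/π) × (-0.0050 + 0.9955) = 433.22 × 0.9905 = 429.10 W/m².

429 W/m²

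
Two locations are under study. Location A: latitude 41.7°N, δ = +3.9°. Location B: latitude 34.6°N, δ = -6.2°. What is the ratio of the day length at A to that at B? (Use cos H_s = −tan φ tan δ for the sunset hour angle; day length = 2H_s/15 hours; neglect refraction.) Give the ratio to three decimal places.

A: H_s = arccos(−tan 41.7° · tan 3.9°) = 93.48°, so 2H_s/15 = 12.4640 h.
B: H_s = arccos(−tan 34.6° · tan -6.2°) = 85.70°, so 2H_s/15 = 11.4267 h.
Ratio A/B = 12.4640 / 11.4267 = 1.0908.

1.091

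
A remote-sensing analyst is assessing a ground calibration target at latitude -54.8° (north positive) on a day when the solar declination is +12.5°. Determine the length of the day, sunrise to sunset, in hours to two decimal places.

cos H_s = −tan(-54.8°) · tan(12.5°) = 0.3143, so H_s = arccos(0.3143) = 71.68°.
Day length = 2 H_s / 15° h⁻¹ = 143.36° / 15 = 9.557 h.

9.56 hours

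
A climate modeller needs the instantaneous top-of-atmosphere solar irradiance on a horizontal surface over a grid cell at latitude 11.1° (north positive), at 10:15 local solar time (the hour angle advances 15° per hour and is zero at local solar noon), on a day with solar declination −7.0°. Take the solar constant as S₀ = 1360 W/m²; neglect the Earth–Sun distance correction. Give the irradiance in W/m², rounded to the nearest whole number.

1156 W/m²

Hour angle H = 15° × (10.25 − 12) = -26.25°.
cos θ_z = sin φ sin δ + cos φ cos δ cos H = (0.1925)(-0.1219) + (0.9813)(0.9925)(0.8969) = 0.8501.
Top-of-atmosphere irradiance = S₀ cos θ_z = 1360 × 0.8501 = 1156.14 W/m².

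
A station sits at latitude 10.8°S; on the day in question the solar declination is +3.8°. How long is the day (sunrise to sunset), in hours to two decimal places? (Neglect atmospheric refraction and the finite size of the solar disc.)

cos H_s = −tan(-10.8°) · tan(3.8°) = 0.0127, so H_s = arccos(0.0127) = 89.27°.
Day length = 2 H_s / 15° h⁻¹ = 178.54° / 15 = 11.903 h.

11.90 hours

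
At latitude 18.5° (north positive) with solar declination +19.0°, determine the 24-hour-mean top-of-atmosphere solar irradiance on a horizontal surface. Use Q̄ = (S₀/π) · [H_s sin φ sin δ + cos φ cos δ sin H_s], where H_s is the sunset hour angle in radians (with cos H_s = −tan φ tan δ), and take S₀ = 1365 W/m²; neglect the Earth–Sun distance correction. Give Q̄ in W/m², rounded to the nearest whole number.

The sunset hour angle satisfies cos H_s = −tan φ tan δ = -0.1152, giving H_s = 96.62°. In radians, H_s = 1.6863.
H_s sin φ sin δ = 1.6863 × 0.3173 × 0.3256 = 0.1742.
cos φ cos δ sin H_s = 0.9483 × 0.9455 × 0.9933 = 0.8906.
Q̄ = (1365/π) × (0.1742 + 0.8906) = 434.49 × 1.0648 = 462.64 W/m².

463 W/m²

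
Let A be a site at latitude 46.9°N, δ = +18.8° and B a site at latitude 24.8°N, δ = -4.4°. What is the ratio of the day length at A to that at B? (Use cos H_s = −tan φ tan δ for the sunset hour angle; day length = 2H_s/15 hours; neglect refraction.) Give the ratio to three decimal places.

1.266

A: H_s = arccos(−tan 46.9° · tan 18.8°) = 111.33°, so 2H_s/15 = 14.8440 h.
B: H_s = arccos(−tan 24.8° · tan -4.4°) = 87.96°, so 2H_s/15 = 11.7280 h.
Ratio A/B = 14.8440 / 11.7280 = 1.2657.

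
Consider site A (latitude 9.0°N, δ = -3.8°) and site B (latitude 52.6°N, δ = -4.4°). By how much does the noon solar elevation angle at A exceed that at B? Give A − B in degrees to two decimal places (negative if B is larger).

A: 90° − |9.0 − (-3.8)| = 77.20°.
B: 90° − |52.6 − (-4.4)| = 33.00°.
A − B = 77.20 − 33.00 = 44.20°.

+44.20°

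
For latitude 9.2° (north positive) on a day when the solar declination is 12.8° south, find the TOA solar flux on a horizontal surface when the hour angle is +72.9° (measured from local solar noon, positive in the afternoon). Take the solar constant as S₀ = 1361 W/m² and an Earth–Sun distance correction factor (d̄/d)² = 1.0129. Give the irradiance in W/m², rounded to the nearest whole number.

cos θ_z = sin(9.2°) sin(-12.8°) + cos(9.2°) cos(-12.8°) cos(72.90°) = -0.0354 + 0.2830 = 0.2476.
Top-of-atmosphere irradiance = S₀ (d̄/d)² cos θ_z = 1361 × 1.0129 × 0.2476 = 341.33 W/m².

341 W/m²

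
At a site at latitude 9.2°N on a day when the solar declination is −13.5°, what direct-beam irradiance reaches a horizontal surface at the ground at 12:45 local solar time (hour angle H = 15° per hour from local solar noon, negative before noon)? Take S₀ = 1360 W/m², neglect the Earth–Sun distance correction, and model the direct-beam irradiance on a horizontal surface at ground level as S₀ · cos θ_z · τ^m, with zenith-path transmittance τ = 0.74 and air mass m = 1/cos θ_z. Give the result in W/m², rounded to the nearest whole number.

881 W/m²

Hour angle H = 15° × (12.75 − 12) = 11.25°.
cos θ_z = sin φ sin δ + cos φ cos δ cos H = (0.1599)(-0.2334) + (0.9871)(0.9724)(0.9808) = 0.9041.
Air mass m = 1/cos θ_z = 1/0.9041 = 1.106; τ^m = 0.74^1.106 = 0.7168.
Surface direct beam = 1360 × 0.9041 × 0.7168 = 881.36 W/m².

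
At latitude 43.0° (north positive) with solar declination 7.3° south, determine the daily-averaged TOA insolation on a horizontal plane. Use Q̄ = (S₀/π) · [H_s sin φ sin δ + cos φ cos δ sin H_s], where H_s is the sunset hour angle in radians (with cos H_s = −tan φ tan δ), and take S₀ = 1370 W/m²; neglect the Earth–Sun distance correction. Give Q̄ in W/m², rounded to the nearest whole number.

259 W/m²

−tan φ tan δ = −(0.9325)(-0.1281) = 0.1195; H_s = arccos(0.1195) = 83.14°. In radians, H_s = 1.4511.
H_s sin φ sin δ = 1.4511 × 0.6820 × -0.1271 = -0.1258.
cos φ cos δ sin H_s = 0.7314 × 0.9919 × 0.9928 = 0.7203.
Q̄ = (1370/π) × (-0.1258 + 0.7203) = 436.08 × 0.5945 = 259.25 W/m².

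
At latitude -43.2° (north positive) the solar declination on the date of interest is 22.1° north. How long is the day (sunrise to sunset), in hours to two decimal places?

The sunset hour angle satisfies cos H_s = −tan φ tan δ = 0.3813, giving H_s = 67.59°.
Day length = 2 H_s / 15° h⁻¹ = 135.18° / 15 = 9.012 h.

9.01 hours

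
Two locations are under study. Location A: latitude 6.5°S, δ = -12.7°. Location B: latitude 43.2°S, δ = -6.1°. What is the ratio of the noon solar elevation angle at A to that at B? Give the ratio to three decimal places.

1.584

A: 90° − |-6.5 − (-12.7)| = 83.80°.
B: 90° − |-43.2 − (-6.1)| = 52.90°.
Ratio A/B = 83.8000 / 52.9000 = 1.5841.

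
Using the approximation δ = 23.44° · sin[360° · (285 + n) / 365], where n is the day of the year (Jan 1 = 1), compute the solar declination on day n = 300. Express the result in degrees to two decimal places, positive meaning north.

360 × (285 + 300) / 365 = 576.986°; sin(576.986°) = -0.6016.
δ = 23.44 × -0.6016 = -14.102° ≈ -14.10°.

-14.10°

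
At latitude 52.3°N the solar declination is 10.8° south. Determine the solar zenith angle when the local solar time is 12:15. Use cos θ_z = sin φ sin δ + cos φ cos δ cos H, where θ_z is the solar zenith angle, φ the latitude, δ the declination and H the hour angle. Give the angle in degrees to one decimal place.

63.2°

Hour angle H = 15° × (12.25 − 12) = 3.75°.
With φ = 52.3°, δ = -10.8°, H = 3.75°: sin φ sin δ = -0.1483, cos φ cos δ cos H = 0.5994, so cos θ_z = 0.4511.
θ_z = arccos(0.4511) = 63.19°.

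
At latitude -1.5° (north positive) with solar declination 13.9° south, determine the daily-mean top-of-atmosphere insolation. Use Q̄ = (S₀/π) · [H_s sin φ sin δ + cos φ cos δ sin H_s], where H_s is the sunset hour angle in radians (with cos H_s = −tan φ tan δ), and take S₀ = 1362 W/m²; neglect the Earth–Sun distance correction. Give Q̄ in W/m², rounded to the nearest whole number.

cos H_s = −tan(-1.5°) · tan(-13.9°) = -0.0065, so H_s = arccos(-0.0065) = 90.37°. In radians, H_s = 1.5773.
H_s sin φ sin δ = 1.5773 × -0.0262 × -0.2402 = 0.0099.
cos φ cos δ sin H_s = 0.9997 × 0.9707 × 1.0000 = 0.9704.
Q̄ = (1362/π) × (0.0099 + 0.9704) = 433.54 × 0.9803 = 425.00 W/m².

425 W/m²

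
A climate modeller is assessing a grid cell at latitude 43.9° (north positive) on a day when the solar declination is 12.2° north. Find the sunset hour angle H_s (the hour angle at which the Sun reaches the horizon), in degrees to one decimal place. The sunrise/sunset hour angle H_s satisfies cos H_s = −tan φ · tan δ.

102.0°

cos H_s = −tan(43.9°) · tan(12.2°) = -0.2081, so H_s = arccos(-0.2081) = 102.01°.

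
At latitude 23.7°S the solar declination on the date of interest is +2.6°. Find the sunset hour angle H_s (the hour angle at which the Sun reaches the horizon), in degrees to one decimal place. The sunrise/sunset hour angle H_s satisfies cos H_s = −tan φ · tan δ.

−tan φ tan δ = −(-0.4390)(0.0454) = 0.0199; H_s = arccos(0.0199) = 88.86°.

88.9°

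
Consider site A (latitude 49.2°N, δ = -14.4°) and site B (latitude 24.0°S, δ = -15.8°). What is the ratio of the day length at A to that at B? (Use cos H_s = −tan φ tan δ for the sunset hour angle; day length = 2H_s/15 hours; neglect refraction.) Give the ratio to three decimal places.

0.748

A: H_s = arccos(−tan 49.2° · tan -14.4°) = 72.70°, so 2H_s/15 = 9.6933 h.
B: H_s = arccos(−tan -24.0° · tan -15.8°) = 97.24°, so 2H_s/15 = 12.9653 h.
Ratio A/B = 9.6933 / 12.9653 = 0.7476.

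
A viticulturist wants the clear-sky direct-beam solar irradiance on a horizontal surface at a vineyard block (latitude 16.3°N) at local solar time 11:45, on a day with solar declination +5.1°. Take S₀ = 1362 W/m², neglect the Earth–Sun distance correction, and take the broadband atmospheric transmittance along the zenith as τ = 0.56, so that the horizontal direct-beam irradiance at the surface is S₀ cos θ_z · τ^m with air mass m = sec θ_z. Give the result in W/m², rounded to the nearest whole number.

Hour angle H = 15° × (11.75 − 12) = -3.75°.
cos θ_z = sin(16.3°) sin(5.1°) + cos(16.3°) cos(5.1°) cos(-3.75°) = 0.0249 + 0.9540 = 0.9789.
Air mass m = 1/cos θ_z = 1/0.9789 = 1.022; τ^m = 0.56^1.022 = 0.5529.
Surface direct beam = 1362 × 0.9789 × 0.5529 = 737.16 W/m².

737 W/m²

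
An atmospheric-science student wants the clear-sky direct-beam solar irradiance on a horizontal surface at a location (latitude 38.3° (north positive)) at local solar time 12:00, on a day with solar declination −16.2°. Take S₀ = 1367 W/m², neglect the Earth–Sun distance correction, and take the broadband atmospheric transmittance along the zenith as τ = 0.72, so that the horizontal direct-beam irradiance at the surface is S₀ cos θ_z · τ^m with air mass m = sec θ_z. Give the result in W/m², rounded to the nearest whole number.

451 W/m²

Hour angle H = 15° × (12 − 12) = 0.00°.
cos θ_z = sin φ sin δ + cos φ cos δ cos H = (0.6198)(-0.2790) + (0.7848)(0.9603)(1.0000) = 0.5807.
Air mass m = 1/cos θ_z = 1/0.5807 = 1.722; τ^m = 0.72^1.722 = 0.5680.
Surface direct beam = 1367 × 0.5807 × 0.5680 = 450.89 W/m².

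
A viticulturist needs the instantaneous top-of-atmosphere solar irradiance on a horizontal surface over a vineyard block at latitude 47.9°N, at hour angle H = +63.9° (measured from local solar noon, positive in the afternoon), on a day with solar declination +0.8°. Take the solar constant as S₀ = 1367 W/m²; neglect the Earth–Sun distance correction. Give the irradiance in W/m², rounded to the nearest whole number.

417 W/m²

With φ = 47.9°, δ = 0.8°, H = 63.90°: sin φ sin δ = 0.0104, cos φ cos δ cos H = 0.2949, so cos θ_z = 0.3053.
Top-of-atmosphere irradiance = S₀ cos θ_z = 1367 × 0.3053 = 417.35 W/m².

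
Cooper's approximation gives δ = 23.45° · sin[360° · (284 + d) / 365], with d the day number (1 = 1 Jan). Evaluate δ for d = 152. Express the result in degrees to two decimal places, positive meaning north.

360 × (284 + 152) / 365 = 430.027°; sin(430.027°) = 0.9399.
δ = 23.45 × 0.9399 = 22.041° ≈ +22.04°.

+22.04°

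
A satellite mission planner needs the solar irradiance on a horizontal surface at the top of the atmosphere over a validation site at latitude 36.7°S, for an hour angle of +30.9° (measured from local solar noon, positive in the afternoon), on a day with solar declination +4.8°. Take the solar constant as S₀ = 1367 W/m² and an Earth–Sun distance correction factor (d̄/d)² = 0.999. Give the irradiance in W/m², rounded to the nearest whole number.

868 W/m²

cos θ_z = sin(-36.7°) sin(4.8°) + cos(-36.7°) cos(4.8°) cos(30.90°) = -0.0500 + 0.6856 = 0.6356.
Top-of-atmosphere irradiance = S₀ (d̄/d)² cos θ_z = 1367 × 0.999 × 0.6356 = 868.00 W/m².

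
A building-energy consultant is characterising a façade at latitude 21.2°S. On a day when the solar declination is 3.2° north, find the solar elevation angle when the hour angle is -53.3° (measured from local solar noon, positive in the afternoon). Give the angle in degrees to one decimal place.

32.4°

cos θ_z = sin φ sin δ + cos φ cos δ cos H = (-0.3616)(0.0558) + (0.9323)(0.9984)(0.5976) = 0.5361.
θ_z = arccos(0.5361) = 57.58°, so the elevation is 90° − 57.58° = 32.42°.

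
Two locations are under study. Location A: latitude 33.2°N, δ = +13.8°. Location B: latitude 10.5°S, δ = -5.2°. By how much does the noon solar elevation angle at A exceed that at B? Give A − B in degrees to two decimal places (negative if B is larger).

-14.10°

A: 90° − |33.2 − (13.8)| = 70.60°.
B: 90° − |-10.5 − (-5.2)| = 84.70°.
A − B = 70.60 − 84.70 = -14.10°.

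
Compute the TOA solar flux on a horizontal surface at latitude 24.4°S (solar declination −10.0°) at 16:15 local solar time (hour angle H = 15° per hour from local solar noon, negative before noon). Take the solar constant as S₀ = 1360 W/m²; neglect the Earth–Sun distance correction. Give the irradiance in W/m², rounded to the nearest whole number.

637 W/m²

Hour angle H = 15° × (16.25 − 12) = 63.75°.
cos θ_z = sin φ sin δ + cos φ cos δ cos H = (-0.4131)(-0.1736) + (0.9107)(0.9848)(0.4423) = 0.4684.
Top-of-atmosphere irradiance = S₀ cos θ_z = 1360 × 0.4684 = 637.02 W/m².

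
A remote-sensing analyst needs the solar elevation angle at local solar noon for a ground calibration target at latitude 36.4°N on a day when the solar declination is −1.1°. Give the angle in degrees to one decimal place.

52.5°

At local solar noon the hour angle is zero, so the elevation is 90° − |φ − δ| = 90° − |36.4° − (-1.1°)| = 90° − 37.5° = 52.5°.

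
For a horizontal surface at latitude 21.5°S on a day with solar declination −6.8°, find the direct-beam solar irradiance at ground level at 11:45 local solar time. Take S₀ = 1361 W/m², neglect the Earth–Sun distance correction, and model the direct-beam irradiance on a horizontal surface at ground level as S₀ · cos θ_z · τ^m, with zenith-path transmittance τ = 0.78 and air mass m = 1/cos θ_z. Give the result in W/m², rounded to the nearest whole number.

1016 W/m²

Hour angle H = 15° × (11.75 − 12) = -3.75°.
cos θ_z = sin(-21.5°) sin(-6.8°) + cos(-21.5°) cos(-6.8°) cos(-3.75°) = 0.0434 + 0.9219 = 0.9653.
Air mass m = 1/cos θ_z = 1/0.9653 = 1.036; τ^m = 0.78^1.036 = 0.7731.
Surface direct beam = 1361 × 0.9653 × 0.7731 = 1015.68 W/m².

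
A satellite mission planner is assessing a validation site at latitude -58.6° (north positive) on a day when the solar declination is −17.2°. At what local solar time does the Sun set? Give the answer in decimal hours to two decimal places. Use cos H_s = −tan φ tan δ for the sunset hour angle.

20.03 h

−tan φ tan δ = −(-1.6383)(-0.3096) = -0.5072; H_s = arccos(-0.5072) = 120.48°.
Sunset is at 12 + H_s/15 = 12 + 8.032 = 20.032 h local solar time.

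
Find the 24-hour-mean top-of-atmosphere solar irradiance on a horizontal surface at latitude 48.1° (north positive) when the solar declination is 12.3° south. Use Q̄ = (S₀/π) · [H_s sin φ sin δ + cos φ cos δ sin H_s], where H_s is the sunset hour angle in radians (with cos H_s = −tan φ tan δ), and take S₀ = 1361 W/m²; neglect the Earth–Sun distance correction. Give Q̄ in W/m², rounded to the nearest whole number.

The sunset hour angle satisfies cos H_s = −tan φ tan δ = 0.2430, giving H_s = 75.94°. In radians, H_s = 1.3254.
H_s sin φ sin δ = 1.3254 × 0.7443 × -0.2130 = -0.2101.
cos φ cos δ sin H_s = 0.6678 × 0.9770 × 0.9700 = 0.6329.
Q̄ = (1361/π) × (-0.2101 + 0.6329) = 433.22 × 0.4228 = 183.17 W/m².

183 W/m²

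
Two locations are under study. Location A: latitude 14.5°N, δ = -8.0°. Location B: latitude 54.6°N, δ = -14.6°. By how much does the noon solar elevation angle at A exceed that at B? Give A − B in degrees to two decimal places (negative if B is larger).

+46.70°

A: 90° − |14.5 − (-8.0)| = 67.50°.
B: 90° − |54.6 − (-14.6)| = 20.80°.
A − B = 67.50 − 20.80 = 46.70°.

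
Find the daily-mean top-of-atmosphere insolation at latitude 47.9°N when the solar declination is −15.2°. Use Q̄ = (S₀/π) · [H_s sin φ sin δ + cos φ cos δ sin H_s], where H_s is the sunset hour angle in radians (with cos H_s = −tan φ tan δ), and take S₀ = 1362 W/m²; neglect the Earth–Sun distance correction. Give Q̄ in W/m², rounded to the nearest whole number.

161 W/m²

cos H_s = −tan(47.9°) · tan(-15.2°) = 0.3007, so H_s = arccos(0.3007) = 72.50°. In radians, H_s = 1.2654.
H_s sin φ sin δ = 1.2654 × 0.7420 × -0.2622 = -0.2462.
cos φ cos δ sin H_s = 0.6704 × 0.9650 × 0.9537 = 0.6170.
Q̄ = (1362/π) × (-0.2462 + 0.6170) = 433.54 × 0.3708 = 160.76 W/m².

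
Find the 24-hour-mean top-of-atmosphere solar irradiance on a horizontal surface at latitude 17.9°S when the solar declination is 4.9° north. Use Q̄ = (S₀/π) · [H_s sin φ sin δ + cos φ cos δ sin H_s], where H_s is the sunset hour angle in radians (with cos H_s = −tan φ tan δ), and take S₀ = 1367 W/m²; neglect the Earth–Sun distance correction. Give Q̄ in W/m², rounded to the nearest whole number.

The sunset hour angle satisfies cos H_s = −tan φ tan δ = 0.0277, giving H_s = 88.41°. In radians, H_s = 1.5430.
H_s sin φ sin δ = 1.5430 × -0.3074 × 0.0854 = -0.0405.
cos φ cos δ sin H_s = 0.9516 × 0.9963 × 0.9996 = 0.9477.
Q̄ = (1367/π) × (-0.0405 + 0.9477) = 435.13 × 0.9072 = 394.75 W/m².

395 W/m²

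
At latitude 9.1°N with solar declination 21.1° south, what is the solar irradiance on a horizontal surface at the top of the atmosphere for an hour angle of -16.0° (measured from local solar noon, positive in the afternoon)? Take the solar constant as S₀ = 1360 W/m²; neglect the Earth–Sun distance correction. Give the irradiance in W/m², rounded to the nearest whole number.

cos θ_z = sin(9.1°) sin(-21.1°) + cos(9.1°) cos(-21.1°) cos(-16.00°) = -0.0569 + 0.8855 = 0.8286.
Top-of-atmosphere irradiance = S₀ cos θ_z = 1360 × 0.8286 = 1126.90 W/m².

1127 W/m²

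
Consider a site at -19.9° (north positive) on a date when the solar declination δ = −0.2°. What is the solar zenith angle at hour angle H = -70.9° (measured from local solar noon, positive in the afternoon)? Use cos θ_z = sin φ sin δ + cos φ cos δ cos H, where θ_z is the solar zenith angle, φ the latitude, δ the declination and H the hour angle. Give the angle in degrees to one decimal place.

72.0°

cos θ_z = sin φ sin δ + cos φ cos δ cos H = (-0.3404)(-0.0035) + (0.9403)(1.0000)(0.3272) = 0.3089.
θ_z = arccos(0.3089) = 72.01°.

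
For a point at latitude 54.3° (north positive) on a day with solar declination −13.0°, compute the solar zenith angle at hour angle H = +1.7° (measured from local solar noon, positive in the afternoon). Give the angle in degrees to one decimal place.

cos θ_z = sin(54.3°) sin(-13.0°) + cos(54.3°) cos(-13.0°) cos(1.70°) = -0.1827 + 0.5683 = 0.3856.
θ_z = arccos(0.3856) = 67.32°.

67.3°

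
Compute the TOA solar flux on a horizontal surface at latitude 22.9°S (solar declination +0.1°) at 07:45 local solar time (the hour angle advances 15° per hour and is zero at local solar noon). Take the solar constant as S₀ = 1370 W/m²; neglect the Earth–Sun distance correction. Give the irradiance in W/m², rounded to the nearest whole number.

Hour angle H = 15° × (7.75 − 12) = -63.75°.
cos θ_z = sin(-22.9°) sin(0.1°) + cos(-22.9°) cos(0.1°) cos(-63.75°) = -0.0007 + 0.4074 = 0.4067.
Top-of-atmosphere irradiance = S₀ cos θ_z = 1370 × 0.4067 = 557.18 W/m².

557 W/m²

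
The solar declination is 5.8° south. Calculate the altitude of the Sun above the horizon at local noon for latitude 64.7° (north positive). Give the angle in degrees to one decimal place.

At local solar noon the hour angle is zero, so the elevation is 90° − |φ − δ| = 90° − |64.7° − (-5.8°)| = 90° − 70.5° = 19.5°.

19.5°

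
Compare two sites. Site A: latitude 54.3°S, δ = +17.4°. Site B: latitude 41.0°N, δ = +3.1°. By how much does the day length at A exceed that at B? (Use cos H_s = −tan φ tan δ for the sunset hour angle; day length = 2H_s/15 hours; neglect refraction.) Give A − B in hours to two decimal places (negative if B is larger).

A: H_s = arccos(−tan -54.3° · tan 17.4°) = 64.14°, so 2H_s/15 = 8.5520 h.
B: H_s = arccos(−tan 41.0° · tan 3.1°) = 92.70°, so 2H_s/15 = 12.3600 h.
A − B = 8.5520 − 12.3600 = -3.8080 h.

-3.81 h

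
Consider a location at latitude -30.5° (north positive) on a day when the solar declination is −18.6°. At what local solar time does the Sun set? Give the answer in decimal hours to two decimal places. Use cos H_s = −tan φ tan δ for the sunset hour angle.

The sunset hour angle satisfies cos H_s = −tan φ tan δ = -0.1982, giving H_s = 101.43°.
Sunset is at 12 + H_s/15 = 12 + 6.762 = 18.762 h local solar time.

18.76 h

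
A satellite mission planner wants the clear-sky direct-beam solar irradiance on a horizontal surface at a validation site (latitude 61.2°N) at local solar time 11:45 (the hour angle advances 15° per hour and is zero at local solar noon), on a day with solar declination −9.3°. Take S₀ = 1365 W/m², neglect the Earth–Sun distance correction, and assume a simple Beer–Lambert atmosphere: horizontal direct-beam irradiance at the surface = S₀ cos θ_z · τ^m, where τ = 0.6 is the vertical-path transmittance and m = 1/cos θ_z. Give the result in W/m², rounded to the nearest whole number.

Hour angle H = 15° × (11.75 − 12) = -3.75°.
cos θ_z = sin(61.2°) sin(-9.3°) + cos(61.2°) cos(-9.3°) cos(-3.75°) = -0.1416 + 0.4744 = 0.3328.
Air mass m = 1/cos θ_z = 1/0.3328 = 3.005; τ^m = 0.6^3.005 = 0.2154.
Surface direct beam = 1365 × 0.3328 × 0.2154 = 97.85 W/m².

98 W/m²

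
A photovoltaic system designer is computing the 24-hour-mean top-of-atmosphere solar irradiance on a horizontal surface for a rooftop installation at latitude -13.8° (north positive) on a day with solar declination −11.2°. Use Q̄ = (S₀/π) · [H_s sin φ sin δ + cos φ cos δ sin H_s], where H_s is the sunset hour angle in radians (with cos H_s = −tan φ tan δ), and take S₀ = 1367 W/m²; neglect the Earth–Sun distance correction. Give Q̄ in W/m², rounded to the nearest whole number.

The sunset hour angle satisfies cos H_s = −tan φ tan δ = -0.0486, giving H_s = 92.79°. In radians, H_s = 1.6195.
H_s sin φ sin δ = 1.6195 × -0.2385 × -0.1942 = 0.0750.
cos φ cos δ sin H_s = 0.9711 × 0.9810 × 0.9988 = 0.9515.
Q̄ = (1367/π) × (0.0750 + 0.9515) = 435.13 × 1.0265 = 446.66 W/m².

447 W/m²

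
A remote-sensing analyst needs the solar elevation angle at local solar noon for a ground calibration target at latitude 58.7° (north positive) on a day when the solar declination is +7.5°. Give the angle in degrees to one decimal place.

38.8°

At local solar noon the hour angle is zero, so the elevation is 90° − |φ − δ| = 90° − |58.7° − (7.5°)| = 90° − 51.2° = 38.8°.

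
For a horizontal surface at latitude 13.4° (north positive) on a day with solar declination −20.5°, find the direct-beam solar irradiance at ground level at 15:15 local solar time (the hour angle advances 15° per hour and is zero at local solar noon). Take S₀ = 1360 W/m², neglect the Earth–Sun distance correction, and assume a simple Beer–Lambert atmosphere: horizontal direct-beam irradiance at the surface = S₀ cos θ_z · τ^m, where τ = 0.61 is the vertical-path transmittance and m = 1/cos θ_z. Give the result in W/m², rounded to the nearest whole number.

273 W/m²

Hour angle H = 15° × (15.25 − 12) = 48.75°.
cos θ_z = sin φ sin δ + cos φ cos δ cos H = (0.2317)(-0.3502) + (0.9728)(0.9367)(0.6593) = 0.5196.
Air mass m = 1/cos θ_z = 1/0.5196 = 1.925; τ^m = 0.61^1.925 = 0.3862.
Surface direct beam = 1360 × 0.5196 × 0.3862 = 272.91 W/m².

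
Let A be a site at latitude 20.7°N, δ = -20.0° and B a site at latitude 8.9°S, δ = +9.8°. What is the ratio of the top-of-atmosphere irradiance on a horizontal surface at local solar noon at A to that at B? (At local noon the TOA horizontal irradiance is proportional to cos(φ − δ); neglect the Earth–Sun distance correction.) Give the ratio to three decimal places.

A: cos θ_z = cos(20.7° − (-20.0°)) = 0.7581.
B: cos θ_z = cos(-8.9° − (9.8°)) = 0.9472.
Ratio A/B = 0.7581 / 0.9472 = 0.8004.

0.800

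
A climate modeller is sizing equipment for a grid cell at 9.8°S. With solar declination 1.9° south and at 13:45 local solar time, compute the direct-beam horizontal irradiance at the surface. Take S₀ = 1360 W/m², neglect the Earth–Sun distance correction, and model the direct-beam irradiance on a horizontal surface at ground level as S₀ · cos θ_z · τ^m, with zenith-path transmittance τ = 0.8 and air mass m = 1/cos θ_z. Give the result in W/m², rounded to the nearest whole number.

Hour angle H = 15° × (13.75 − 12) = 26.25°.
cos θ_z = sin φ sin δ + cos φ cos δ cos H = (-0.1702)(-0.0332) + (0.9854)(0.9995)(0.8969) = 0.8890.
Air mass m = 1/cos θ_z = 1/0.8890 = 1.125; τ^m = 0.8^1.125 = 0.7780.
Surface direct beam = 1360 × 0.8890 × 0.7780 = 940.63 W/m².

941 W/m²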